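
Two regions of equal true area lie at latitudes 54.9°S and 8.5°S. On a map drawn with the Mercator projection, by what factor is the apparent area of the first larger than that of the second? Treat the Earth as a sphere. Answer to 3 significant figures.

Mercator areal scale is sec²φ.
At 54.9°: sec²(54.9°) = 1/0.5750² = 3.025.
At 8.5°: sec²(8.5°) = 1/0.9890² = 1.022.
Ratio = 3.025/1.022 = cos²(8.5°)/cos²(54.9°) ≈ 2.96.

2.96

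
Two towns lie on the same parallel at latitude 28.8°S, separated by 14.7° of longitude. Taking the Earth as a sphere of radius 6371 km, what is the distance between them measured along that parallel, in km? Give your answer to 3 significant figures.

Arc length along a parallel = R cos φ · Δλ (with Δλ in radians).
= 6371 × cos 28.8° × (14.7° × π/180) = 6371 × 0.8763 × 0.2566 ≈ 1430 km.

1430 km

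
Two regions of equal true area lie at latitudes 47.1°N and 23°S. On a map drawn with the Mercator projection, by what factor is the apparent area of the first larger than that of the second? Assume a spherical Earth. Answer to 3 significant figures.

1.83

Mercator areal scale is sec²φ.
At 47.1°: sec²(47.1°) = 1/0.6807² = 2.158.
At 23°: sec²(23°) = 1/0.9205² = 1.180.
Ratio = 2.158/1.180 = cos²(23°)/cos²(47.1°) ≈ 1.83.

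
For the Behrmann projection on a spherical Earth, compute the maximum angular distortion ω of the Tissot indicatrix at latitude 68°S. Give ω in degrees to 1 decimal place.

86.4°

The Behrmann projection is cylindrical equal-area with φ₀ = 30°. For cylindrical equal-area with standard parallel φ₀, h = cos φ / cos φ₀ and k = cos φ₀ / cos φ, so h·k = 1.
At 68°: h = 0.4326, k = 2.312; principal scales a = 2.312, b = 0.4326.
sin(ω/2) = (a − b)/(a + b) = 1.879/2.744 = 0.6848, so ω = 2 arcsin(0.6848) ≈ 86.4°.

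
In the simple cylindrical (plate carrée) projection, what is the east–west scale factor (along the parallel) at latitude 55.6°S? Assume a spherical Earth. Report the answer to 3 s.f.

1.77

For the equirectangular projection with φ₀ = 0 (plate carrée), h = 1 along meridians and k = sec φ along parallels.
k = 1/cos 55.6° = 1/0.5650 = 1.770.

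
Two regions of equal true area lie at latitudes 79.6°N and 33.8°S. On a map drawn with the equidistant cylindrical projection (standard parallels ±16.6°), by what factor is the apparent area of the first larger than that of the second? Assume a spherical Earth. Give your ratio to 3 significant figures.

The equidistant cylindrical projection with φ₀ = 16.6° has h = 1 (meridians true) and k = cos φ₀ / cos φ along parallels.
Areal scale at 79.6°: h·k = 1.000 × 5.309 = 5.309.
Areal scale at 33.8°: h·k = 1.000 × 1.153 = 1.153.
Ratio = 5.309/1.153 ≈ 4.60.

4.60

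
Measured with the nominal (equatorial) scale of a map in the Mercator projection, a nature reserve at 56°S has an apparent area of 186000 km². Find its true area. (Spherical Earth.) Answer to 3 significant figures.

58200 km²

The Mercator projection is conformal; its linear scale factor is the same in every direction and equals sec φ = 1/cos φ.
Areal scale = k² = sec²φ = 1/cos²(56°) = 1/0.5592² = 3.198.
True area = apparent / (areal scale) = 186000 / 3.198 ≈ 58200 km².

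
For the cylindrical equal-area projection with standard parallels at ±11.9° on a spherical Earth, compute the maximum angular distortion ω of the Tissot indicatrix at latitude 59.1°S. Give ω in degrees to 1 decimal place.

69.2°

Cylindrical equal-area (φ₀ = 11.9°): h = cos φ / cos 11.9° along meridians, k = cos 11.9° / cos φ along parallels; h·k = 1.
At 59.1°: h = 0.5248, k = 1.905; principal scales a = 1.905, b = 0.5248.
sin(ω/2) = (a − b)/(a + b) = 1.381/2.430 = 0.5681, so ω = 2 arcsin(0.5681) ≈ 69.2°.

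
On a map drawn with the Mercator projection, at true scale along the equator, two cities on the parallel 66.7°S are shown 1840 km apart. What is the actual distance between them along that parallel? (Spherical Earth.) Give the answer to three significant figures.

For Mercator, h = k = sec φ (a conformal cylindrical projection has a single point scale, 1/cos φ).
Along the parallel at 66.7°, map distances are exaggerated by k = sec 66.7° = 2.528.
True distance = 1840 / 2.528 = 1840 × cos 66.7° ≈ 728 km.

728 km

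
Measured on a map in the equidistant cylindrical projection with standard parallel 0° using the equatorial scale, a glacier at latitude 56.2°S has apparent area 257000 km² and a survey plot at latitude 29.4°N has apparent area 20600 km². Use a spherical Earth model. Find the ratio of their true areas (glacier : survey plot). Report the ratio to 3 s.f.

7.97

Plate carrée has h = 1 and k = sec φ, giving areal scale sec φ; true area = (apparent area) · cos φ.
True area of glacier: 257000 × cos(56.2°) = 257000 × 0.5563 = 143000 km².
True area of survey plot: 20600 × cos(29.4°) = 20600 × 0.8712 = 17950 km².
Ratio = 143000 / 17950 ≈ 7.97.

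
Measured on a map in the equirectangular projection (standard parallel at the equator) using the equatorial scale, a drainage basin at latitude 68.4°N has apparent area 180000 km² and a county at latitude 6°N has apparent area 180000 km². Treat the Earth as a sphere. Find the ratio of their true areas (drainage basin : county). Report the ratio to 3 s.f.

0.370

On the plate carrée, areal scale = h·k = 1 × sec φ, so true area = apparent × cos φ.
True area of drainage basin: 180000 × cos(68.4°) = 180000 × 0.3681 = 66260 km².
True area of county: 180000 × cos(6°) = 180000 × 0.9945 = 179000 km².
Ratio = 66260 / 179000 ≈ 0.370.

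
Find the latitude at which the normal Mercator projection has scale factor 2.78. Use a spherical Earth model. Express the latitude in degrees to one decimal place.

68.9°

Mercator scale is k = sec φ = 1/cos φ.
1/cos φ = 2.78  ⇒  cos φ = 0.3597  ⇒  φ = arccos(0.3597) ≈ 68.9°.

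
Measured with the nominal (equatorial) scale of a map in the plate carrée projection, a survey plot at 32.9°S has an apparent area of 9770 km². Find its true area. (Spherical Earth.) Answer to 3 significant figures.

For the equirectangular projection with φ₀ = 0 (plate carrée), h = 1 along meridians and k = sec φ along parallels.
Areal scale = h·k = 1 × sec φ; at 32.9°, h = 1.000, k = 1.191, so h·k = 1.191.
True area = apparent / (areal scale) = 9770 / 1.191 ≈ 8200 km².

8200 km²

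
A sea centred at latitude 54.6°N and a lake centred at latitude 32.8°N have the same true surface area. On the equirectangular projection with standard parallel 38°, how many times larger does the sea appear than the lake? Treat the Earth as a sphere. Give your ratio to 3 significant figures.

1.45

With standard parallel φ₀ = 38°, the equirectangular projection gives x = Rλ cos φ₀, y = Rφ, so h = 1 and k = cos 38° / cos φ.
Areal scale at 54.6°: h·k = 1.000 × 1.360 = 1.360.
Areal scale at 32.8°: h·k = 1.000 × 0.9375 = 0.9375.
Ratio = 1.360/0.9375 ≈ 1.45.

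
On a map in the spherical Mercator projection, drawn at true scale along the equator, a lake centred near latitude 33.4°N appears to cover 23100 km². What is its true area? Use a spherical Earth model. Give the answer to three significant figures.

The Mercator projection is conformal; its linear scale factor is the same in every direction and equals sec φ = 1/cos φ.
Areal scale = k² = sec²φ = 1/cos²(33.4°) = 1/0.8348² = 1.435.
True area = apparent / (areal scale) = 23100 / 1.435 ≈ 16100 km².

16100 km²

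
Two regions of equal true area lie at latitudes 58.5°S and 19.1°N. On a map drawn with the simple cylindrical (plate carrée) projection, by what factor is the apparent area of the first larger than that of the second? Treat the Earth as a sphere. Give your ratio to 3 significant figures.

1.81

In the plate carrée (x = Rλ, y = Rφ), meridians are true-scale (h = 1) and parallels are stretched by k = sec φ.
Areal scale at 58.5°: h·k = 1.000 × 1.914 = 1.914.
Areal scale at 19.1°: h·k = 1.000 × 1.058 = 1.058.
Ratio = 1.914/1.058 ≈ 1.81.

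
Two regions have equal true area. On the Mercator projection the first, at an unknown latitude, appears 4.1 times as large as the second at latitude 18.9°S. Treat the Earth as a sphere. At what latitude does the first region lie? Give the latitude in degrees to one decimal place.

For equal true areas on Mercator, apparent areas scale as sec²φ, so the ratio is cos²φ₂ / cos²φ₁.
cos²φ₂ / cos²φ₁ = 4.1  ⇒  cos φ₁ = cos 18.9° / √4.1 = 0.9461/2.025 = 0.4672.
φ₁ = arccos(0.4672) ≈ 62.1°.

62.1°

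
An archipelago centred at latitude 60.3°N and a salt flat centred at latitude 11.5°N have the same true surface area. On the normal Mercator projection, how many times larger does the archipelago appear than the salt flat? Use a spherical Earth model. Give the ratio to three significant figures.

Mercator areal scale is sec²φ.
At 60.3°: sec²(60.3°) = 1/0.4955² = 4.074.
At 11.5°: sec²(11.5°) = 1/0.9799² = 1.041.
Ratio = 4.074/1.041 = cos²(11.5°)/cos²(60.3°) ≈ 3.91.

3.91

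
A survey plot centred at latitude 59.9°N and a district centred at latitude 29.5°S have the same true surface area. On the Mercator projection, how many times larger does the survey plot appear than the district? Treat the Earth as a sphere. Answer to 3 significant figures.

3.01

On Mercator, area is exaggerated by sec²φ = 1/cos²φ.
At 59.9°: sec²(59.9°) = 1/0.5015² = 3.976.
At 29.5°: sec²(29.5°) = 1/0.8704² = 1.320.
Ratio = 3.976/1.320 = cos²(29.5°)/cos²(59.9°) ≈ 3.01.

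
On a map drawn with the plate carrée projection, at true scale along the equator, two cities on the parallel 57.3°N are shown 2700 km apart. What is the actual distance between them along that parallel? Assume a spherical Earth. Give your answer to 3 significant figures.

In the plate carrée (x = Rλ, y = Rφ), meridians are true-scale (h = 1) and parallels are stretched by k = sec φ.
Along the parallel at 57.3°, map distances are exaggerated by k = sec 57.3° = 1.851.
True distance = 2700 / 1.851 = 2700 × cos 57.3° ≈ 1460 km.

1460 km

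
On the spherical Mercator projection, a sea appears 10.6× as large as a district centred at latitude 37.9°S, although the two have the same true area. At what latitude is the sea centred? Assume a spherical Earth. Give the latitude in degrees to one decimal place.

76.0°

Mercator areal scale is sec²φ, so apparent-area ratio = sec²φ₁ / sec²φ₂ = cos²φ₂ / cos²φ₁.
cos²φ₂ / cos²φ₁ = 10.6  ⇒  cos φ₁ = cos 37.9° / √10.6 = 0.7891/3.256 = 0.2424.
φ₁ = arccos(0.2424) ≈ 76.0°.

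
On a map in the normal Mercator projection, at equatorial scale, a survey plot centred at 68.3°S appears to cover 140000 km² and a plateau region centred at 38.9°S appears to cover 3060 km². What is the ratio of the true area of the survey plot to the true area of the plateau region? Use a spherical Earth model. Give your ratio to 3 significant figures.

10.3

On Mercator the areal scale is sec²φ, so true area = apparent × cos²φ.
True area of survey plot: 140000 × cos²(68.3°) = 140000 × 0.1367 = 19140 km².
True area of plateau region: 3060 × cos²(38.9°) = 3060 × 0.6057 = 1853 km².
Ratio = 19140 / 1853 ≈ 10.3.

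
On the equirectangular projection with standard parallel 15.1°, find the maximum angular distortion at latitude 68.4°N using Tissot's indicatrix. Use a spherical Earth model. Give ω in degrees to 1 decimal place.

53.2°

With standard parallel φ₀ = 15.1°, the equirectangular projection gives x = Rλ cos φ₀, y = Rφ, so h = 1 and k = cos 15.1° / cos φ.
At 68.4°: h = 1.000, k = 2.623; principal scales a = 2.623, b = 1.000.
sin(ω/2) = (a − b)/(a + b) = 1.623/3.623 = 0.4479, so ω = 2 arcsin(0.4479) ≈ 53.2°.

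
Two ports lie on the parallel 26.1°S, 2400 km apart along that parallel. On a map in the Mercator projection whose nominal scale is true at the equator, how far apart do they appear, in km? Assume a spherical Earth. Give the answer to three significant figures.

2670 km

Mercator is conformal, so the point scale is isotropic: h = k = sec φ = 1/cos φ.
Along the parallel, k = sec 26.1° = 1/0.8980 = 1.114.
Map distance = 2400 × 1.114 ≈ 2670 km.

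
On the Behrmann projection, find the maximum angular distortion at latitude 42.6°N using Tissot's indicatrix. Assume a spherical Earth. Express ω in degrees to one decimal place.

18.5°

Behrmann is a cylindrical equal-area projection with standard parallels at ±30°. A cylindrical equal-area projection with standard parallel φ₀ has meridian scale h = cos φ / cos φ₀ and parallel scale k = cos φ₀ / cos φ (so areas are preserved, h·k = 1).
At 42.6°: h = 0.8500, k = 1.177; principal scales a = 1.177, b = 0.8500.
sin(ω/2) = (a − b)/(a + b) = 0.3265/2.026 = 0.1611, so ω = 2 arcsin(0.1611) ≈ 18.5°.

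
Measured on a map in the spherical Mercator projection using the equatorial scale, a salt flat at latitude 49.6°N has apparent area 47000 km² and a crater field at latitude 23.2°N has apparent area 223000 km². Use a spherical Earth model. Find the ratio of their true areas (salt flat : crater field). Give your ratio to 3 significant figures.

0.105

Mercator's areal exaggeration is sec²φ; hence true area = (apparent area) · cos²φ.
True area of salt flat: 47000 × cos²(49.6°) = 47000 × 0.4201 = 19740 km².
True area of crater field: 223000 × cos²(23.2°) = 223000 × 0.8448 = 188400 km².
Ratio = 19740 / 188400 ≈ 0.105.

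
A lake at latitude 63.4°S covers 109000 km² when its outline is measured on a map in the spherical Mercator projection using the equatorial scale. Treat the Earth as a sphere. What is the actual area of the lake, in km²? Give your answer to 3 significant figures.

The Mercator projection is conformal; its linear scale factor is the same in every direction and equals sec φ = 1/cos φ.
Areal scale = k² = sec²φ = 1/cos²(63.4°) = 1/0.4478² = 4.988.
True area = apparent / (areal scale) = 109000 / 4.988 ≈ 21900 km².

21900 km²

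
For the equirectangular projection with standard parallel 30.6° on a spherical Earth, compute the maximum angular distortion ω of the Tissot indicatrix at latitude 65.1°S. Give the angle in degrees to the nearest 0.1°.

40.1°

The equidistant cylindrical projection with φ₀ = 30.6° has h = 1 (meridians true) and k = cos φ₀ / cos φ along parallels.
At 65.1°: h = 1.000, k = 2.044; principal scales a = 2.044, b = 1.000.
sin(ω/2) = (a − b)/(a + b) = 1.044/3.044 = 0.3430, so ω = 2 arcsin(0.3430) ≈ 40.1°.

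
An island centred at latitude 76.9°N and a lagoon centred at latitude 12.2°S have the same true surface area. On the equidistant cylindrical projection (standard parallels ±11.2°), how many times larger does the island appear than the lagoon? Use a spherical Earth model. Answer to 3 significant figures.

The equidistant cylindrical projection with φ₀ = 11.2° has h = 1 (meridians true) and k = cos φ₀ / cos φ along parallels.
Areal scale at 76.9°: h·k = 1.000 × 4.328 = 4.328.
Areal scale at 12.2°: h·k = 1.000 × 1.004 = 1.004.
Ratio = 4.328/1.004 ≈ 4.31.

4.31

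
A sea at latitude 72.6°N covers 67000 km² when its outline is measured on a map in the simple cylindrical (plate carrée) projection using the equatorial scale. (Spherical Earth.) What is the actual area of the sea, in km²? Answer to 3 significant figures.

For the equirectangular projection with φ₀ = 0 (plate carrée), h = 1 along meridians and k = sec φ along parallels.
Areal scale = h·k = 1 × sec φ; at 72.6°, h = 1.000, k = 3.344, so h·k = 3.344.
True area = apparent / (areal scale) = 67000 / 3.344 ≈ 20000 km².

20000 km²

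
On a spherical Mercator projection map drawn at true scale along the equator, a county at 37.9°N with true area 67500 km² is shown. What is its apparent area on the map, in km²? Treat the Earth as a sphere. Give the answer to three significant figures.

108000 km²

For Mercator, h = k = sec φ (a conformal cylindrical projection has a single point scale, 1/cos φ).
Areal scale = k² = sec²φ = 1/cos²(37.9°) = 1/0.7891² = 1.606.
Apparent area = 67500 × 1.606 ≈ 108000 km².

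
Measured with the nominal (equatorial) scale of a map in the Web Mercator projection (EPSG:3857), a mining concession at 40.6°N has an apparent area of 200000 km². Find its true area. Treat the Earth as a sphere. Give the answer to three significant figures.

115000 km²

For Mercator, h = k = sec φ (a conformal cylindrical projection has a single point scale, 1/cos φ).
Areal scale = k² = sec²φ = 1/cos²(40.6°) = 1/0.7593² = 1.735.
True area = apparent / (areal scale) = 200000 / 1.735 ≈ 115000 km².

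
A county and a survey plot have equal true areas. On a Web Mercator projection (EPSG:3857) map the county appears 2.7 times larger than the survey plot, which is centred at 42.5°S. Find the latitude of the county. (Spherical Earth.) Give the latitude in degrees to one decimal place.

63.3°

For equal true areas on Mercator, apparent areas scale as sec²φ, so the ratio is cos²φ₂ / cos²φ₁.
cos²φ₂ / cos²φ₁ = 2.7  ⇒  cos φ₁ = cos 42.5° / √2.7 = 0.7373/1.643 = 0.4487.
φ₁ = arccos(0.4487) ≈ 63.3°.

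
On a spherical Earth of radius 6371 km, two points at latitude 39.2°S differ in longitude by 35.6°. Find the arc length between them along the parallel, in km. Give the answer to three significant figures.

3070 km

Arc length along a parallel = R cos φ · Δλ (with Δλ in radians).
= 6371 × cos 39.2° × (35.6° × π/180) = 6371 × 0.7749 × 0.6213 ≈ 3070 km.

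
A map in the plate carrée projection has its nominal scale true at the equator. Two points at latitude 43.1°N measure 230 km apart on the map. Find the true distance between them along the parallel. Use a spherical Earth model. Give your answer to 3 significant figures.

168 km

Plate carrée maps x = Rλ, y = Rφ. The meridian scale is h = 1 and the parallel scale is k = 1/cos φ = sec φ.
Along the parallel at 43.1°, map distances are exaggerated by k = sec 43.1° = 1.370.
True distance = 230 / 1.370 = 230 × cos 43.1° ≈ 168 km.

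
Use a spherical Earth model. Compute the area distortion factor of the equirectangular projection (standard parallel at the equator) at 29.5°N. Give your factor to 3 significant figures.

1.15

Plate carrée maps x = Rλ, y = Rφ. The meridian scale is h = 1 and the parallel scale is k = 1/cos φ = sec φ.
Areal scale = h·k = 1 × sec φ; at 29.5°, h = 1.000, k = 1.149, so h·k = 1.149.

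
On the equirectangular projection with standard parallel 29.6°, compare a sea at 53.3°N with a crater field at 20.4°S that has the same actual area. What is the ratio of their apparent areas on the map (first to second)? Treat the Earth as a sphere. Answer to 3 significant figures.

1.57

The equidistant cylindrical projection with φ₀ = 29.6° has h = 1 (meridians true) and k = cos φ₀ / cos φ along parallels.
Areal scale at 53.3°: h·k = 1.000 × 1.455 = 1.455.
Areal scale at 20.4°: h·k = 1.000 × 0.9277 = 0.9277.
Ratio = 1.455/0.9277 ≈ 1.57.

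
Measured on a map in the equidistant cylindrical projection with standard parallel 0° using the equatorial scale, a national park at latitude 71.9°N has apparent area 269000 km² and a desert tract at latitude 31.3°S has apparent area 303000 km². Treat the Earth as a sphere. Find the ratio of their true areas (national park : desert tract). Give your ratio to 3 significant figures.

0.323

On the plate carrée, areal scale = h·k = 1 × sec φ, so true area = apparent × cos φ.
True area of national park: 269000 × cos(71.9°) = 269000 × 0.3107 = 83570 km².
True area of desert tract: 303000 × cos(31.3°) = 303000 × 0.8545 = 258900 km².
Ratio = 83570 / 258900 ≈ 0.323.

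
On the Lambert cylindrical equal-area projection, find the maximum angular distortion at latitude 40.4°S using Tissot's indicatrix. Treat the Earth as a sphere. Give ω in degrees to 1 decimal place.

30.8°

The Lambert cylindrical equal-area projection is the cylindrical equal-area projection with its standard parallel at the equator (φ₀ = 0). Cylindrical equal-area (φ₀ = 0°): h = cos φ / cos 0° along meridians, k = cos 0° / cos φ along parallels; h·k = 1.
At 40.4°: h = 0.7615, k = 1.313; principal scales a = 1.313, b = 0.7615.
sin(ω/2) = (a − b)/(a + b) = 0.5516/2.075 = 0.2659, so ω = 2 arcsin(0.2659) ≈ 30.8°.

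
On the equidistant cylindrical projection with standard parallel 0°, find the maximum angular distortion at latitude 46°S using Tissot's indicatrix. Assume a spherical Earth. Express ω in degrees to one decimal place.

Plate carrée maps x = Rλ, y = Rφ. The meridian scale is h = 1 and the parallel scale is k = 1/cos φ = sec φ.
At 46°: h = 1.000, k = 1.440; principal scales a = 1.440, b = 1.000.
sin(ω/2) = (a − b)/(a + b) = 0.4396/2.440 = 0.1802, so ω = 2 arcsin(0.1802) ≈ 20.8°.

20.8°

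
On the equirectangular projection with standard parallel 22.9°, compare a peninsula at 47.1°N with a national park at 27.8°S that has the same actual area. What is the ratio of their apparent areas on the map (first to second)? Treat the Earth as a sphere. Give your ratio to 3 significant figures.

1.30

The equidistant cylindrical projection with φ₀ = 22.9° has h = 1 (meridians true) and k = cos φ₀ / cos φ along parallels.
Areal scale at 47.1°: h·k = 1.000 × 1.353 = 1.353.
Areal scale at 27.8°: h·k = 1.000 × 1.041 = 1.041.
Ratio = 1.353/1.041 ≈ 1.30.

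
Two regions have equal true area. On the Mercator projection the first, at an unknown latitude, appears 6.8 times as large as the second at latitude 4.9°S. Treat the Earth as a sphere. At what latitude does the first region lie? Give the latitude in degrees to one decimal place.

Mercator areal scale is sec²φ, so apparent-area ratio = sec²φ₁ / sec²φ₂ = cos²φ₂ / cos²φ₁.
cos²φ₂ / cos²φ₁ = 6.8  ⇒  cos φ₁ = cos 4.9° / √6.8 = 0.9963/2.608 = 0.3821.
φ₁ = arccos(0.3821) ≈ 67.5°.

67.5°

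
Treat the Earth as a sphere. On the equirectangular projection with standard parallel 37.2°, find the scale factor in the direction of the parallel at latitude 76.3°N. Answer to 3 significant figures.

In the equirectangular projection with standard parallel φ₀ = 37.2° (x = Rλ cos φ₀, y = Rφ), meridians are true-scale (h = 1) and the parallel scale is k = cos φ₀ / cos φ.
k = cos 37.2° / cos 76.3° = 0.7965/0.2368 = 3.363.

3.36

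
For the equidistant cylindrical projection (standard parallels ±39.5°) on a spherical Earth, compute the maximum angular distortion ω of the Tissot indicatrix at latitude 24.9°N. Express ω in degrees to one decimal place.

In the equirectangular projection with standard parallel φ₀ = 39.5° (x = Rλ cos φ₀, y = Rφ), meridians are true-scale (h = 1) and the parallel scale is k = cos φ₀ / cos φ.
At 24.9°: h = 1.000, k = 0.8507; principal scales a = 1.000, b = 0.8507.
sin(ω/2) = (a − b)/(a + b) = 0.1493/1.851 = 0.08067, so ω = 2 arcsin(0.08067) ≈ 9.3°.

9.3°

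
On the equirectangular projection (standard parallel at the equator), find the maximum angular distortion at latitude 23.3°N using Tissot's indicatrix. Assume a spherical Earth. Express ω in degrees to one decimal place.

Plate carrée maps x = Rλ, y = Rφ. The meridian scale is h = 1 and the parallel scale is k = 1/cos φ = sec φ.
At 23.3°: h = 1.000, k = 1.089; principal scales a = 1.089, b = 1.000.
sin(ω/2) = (a − b)/(a + b) = 0.08880/2.089 = 0.04251, so ω = 2 arcsin(0.04251) ≈ 4.9°.

4.9°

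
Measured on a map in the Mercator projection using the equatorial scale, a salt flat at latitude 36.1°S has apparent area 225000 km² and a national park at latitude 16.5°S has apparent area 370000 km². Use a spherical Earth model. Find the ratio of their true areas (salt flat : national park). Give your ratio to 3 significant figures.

Mercator's areal exaggeration is sec²φ; hence true area = (apparent area) · cos²φ.
True area of salt flat: 225000 × cos²(36.1°) = 225000 × 0.6528 = 146900 km².
True area of national park: 370000 × cos²(16.5°) = 370000 × 0.9193 = 340200 km².
Ratio = 146900 / 340200 ≈ 0.432.

0.432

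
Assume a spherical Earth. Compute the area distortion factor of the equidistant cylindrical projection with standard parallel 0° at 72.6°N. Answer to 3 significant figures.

3.34

In the plate carrée (x = Rλ, y = Rφ), meridians are true-scale (h = 1) and parallels are stretched by k = sec φ.
Areal scale = h·k = 1 × sec φ; at 72.6°, h = 1.000, k = 3.344, so h·k = 3.344.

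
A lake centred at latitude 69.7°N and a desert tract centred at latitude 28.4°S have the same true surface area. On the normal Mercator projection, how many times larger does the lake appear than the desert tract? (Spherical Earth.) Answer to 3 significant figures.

Mercator areal scale is sec²φ.
At 69.7°: sec²(69.7°) = 1/0.3469² = 8.308.
At 28.4°: sec²(28.4°) = 1/0.8796² = 1.292.
Ratio = 8.308/1.292 = cos²(28.4°)/cos²(69.7°) ≈ 6.43.

6.43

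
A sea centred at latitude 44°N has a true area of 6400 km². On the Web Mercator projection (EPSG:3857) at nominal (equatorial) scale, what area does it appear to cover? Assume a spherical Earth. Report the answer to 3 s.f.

12400 km²

The Mercator projection is conformal; its linear scale factor is the same in every direction and equals sec φ = 1/cos φ.
Areal scale = k² = sec²φ = 1/cos²(44°) = 1/0.7193² = 1.933.
Apparent area = 6400 × 1.933 ≈ 12400 km².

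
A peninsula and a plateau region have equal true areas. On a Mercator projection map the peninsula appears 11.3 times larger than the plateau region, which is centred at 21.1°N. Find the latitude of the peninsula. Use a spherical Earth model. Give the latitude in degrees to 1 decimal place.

73.9°

On Mercator, (apparent₁)/(apparent₂) = sec²φ₁ / sec²φ₂ when true areas are equal.
cos²φ₂ / cos²φ₁ = 11.3  ⇒  cos φ₁ = cos 21.1° / √11.3 = 0.9330/3.362 = 0.2775.
φ₁ = arccos(0.2775) ≈ 73.9°.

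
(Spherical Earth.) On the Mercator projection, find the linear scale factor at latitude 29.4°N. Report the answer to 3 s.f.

The Mercator projection is conformal; its linear scale factor is the same in every direction and equals sec φ = 1/cos φ.
k = 1/cos 29.4° = 1/0.8712 = 1.148.

1.15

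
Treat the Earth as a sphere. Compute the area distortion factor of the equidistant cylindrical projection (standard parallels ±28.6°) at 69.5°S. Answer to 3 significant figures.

2.51

The equidistant cylindrical projection with φ₀ = 28.6° has h = 1 (meridians true) and k = cos φ₀ / cos φ along parallels.
Areal scale = h·k = 1 × cos φ₀ / cos φ; at 69.5°, h = 1.000, k = 2.507, so h·k = 2.507.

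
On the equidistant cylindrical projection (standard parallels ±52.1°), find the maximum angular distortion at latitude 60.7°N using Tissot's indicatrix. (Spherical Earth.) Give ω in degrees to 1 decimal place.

In the equirectangular projection with standard parallel φ₀ = 52.1° (x = Rλ cos φ₀, y = Rφ), meridians are true-scale (h = 1) and the parallel scale is k = cos φ₀ / cos φ.
At 60.7°: h = 1.000, k = 1.255; principal scales a = 1.255, b = 1.000.
sin(ω/2) = (a − b)/(a + b) = 0.2552/2.255 = 0.1132, so ω = 2 arcsin(0.1132) ≈ 13.0°.

13.0°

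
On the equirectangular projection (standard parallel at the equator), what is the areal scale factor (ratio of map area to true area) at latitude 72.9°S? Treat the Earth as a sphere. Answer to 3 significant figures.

In the plate carrée (x = Rλ, y = Rφ), meridians are true-scale (h = 1) and parallels are stretched by k = sec φ.
Areal scale = h·k = 1 × sec φ; at 72.9°, h = 1.000, k = 3.401, so h·k = 3.401.

3.40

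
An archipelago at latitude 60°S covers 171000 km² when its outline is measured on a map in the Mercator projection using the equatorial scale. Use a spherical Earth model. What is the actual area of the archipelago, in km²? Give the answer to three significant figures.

For Mercator, h = k = sec φ (a conformal cylindrical projection has a single point scale, 1/cos φ).
Areal scale = k² = sec²φ = 1/cos²(60°) = 1/0.5000² = 4.000.
True area = apparent / (areal scale) = 171000 / 4.000 ≈ 42800 km².

42800 km²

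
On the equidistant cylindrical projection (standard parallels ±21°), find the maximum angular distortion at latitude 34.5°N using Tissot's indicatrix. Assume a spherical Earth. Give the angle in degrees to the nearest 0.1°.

With standard parallel φ₀ = 21°, the equirectangular projection gives x = Rλ cos φ₀, y = Rφ, so h = 1 and k = cos 21° / cos φ.
At 34.5°: h = 1.000, k = 1.133; principal scales a = 1.133, b = 1.000.
sin(ω/2) = (a − b)/(a + b) = 0.1328/2.133 = 0.06227, so ω = 2 arcsin(0.06227) ≈ 7.1°.

7.1°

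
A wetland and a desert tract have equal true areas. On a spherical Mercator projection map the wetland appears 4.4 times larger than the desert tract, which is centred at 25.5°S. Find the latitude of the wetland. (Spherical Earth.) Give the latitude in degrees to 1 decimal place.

64.5°

For equal true areas on Mercator, apparent areas scale as sec²φ, so the ratio is cos²φ₂ / cos²φ₁.
cos²φ₂ / cos²φ₁ = 4.4  ⇒  cos φ₁ = cos 25.5° / √4.4 = 0.9026/2.098 = 0.4303.
φ₁ = arccos(0.4303) ≈ 64.5°.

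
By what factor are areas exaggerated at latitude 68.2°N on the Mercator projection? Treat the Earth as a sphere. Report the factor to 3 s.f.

7.25

Mercator is conformal, so the point scale is isotropic: h = k = sec φ = 1/cos φ.
Areal scale = k² = sec²φ = 1/cos²(68.2°) = 1/0.3714² = 7.251.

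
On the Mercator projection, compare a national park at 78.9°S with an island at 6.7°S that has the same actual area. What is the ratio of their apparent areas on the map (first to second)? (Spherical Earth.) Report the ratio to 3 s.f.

26.6

On Mercator, area is exaggerated by sec²φ = 1/cos²φ.
At 78.9°: sec²(78.9°) = 1/0.1925² = 26.98.
At 6.7°: sec²(6.7°) = 1/0.9932² = 1.014.
Ratio = 26.98/1.014 = cos²(6.7°)/cos²(78.9°) ≈ 26.6.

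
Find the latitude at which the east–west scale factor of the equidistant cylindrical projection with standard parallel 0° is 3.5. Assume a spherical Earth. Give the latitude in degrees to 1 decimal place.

73.4°

Plate carrée: h = 1, k = sec φ along parallels.
sec φ = 3.5  ⇒  cos φ = 0.2857  ⇒  φ ≈ 73.4°.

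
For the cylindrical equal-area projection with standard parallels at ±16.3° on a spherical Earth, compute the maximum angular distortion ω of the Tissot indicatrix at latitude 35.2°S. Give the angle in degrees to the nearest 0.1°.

18.4°

For cylindrical equal-area with standard parallel φ₀, h = cos φ / cos φ₀ and k = cos φ₀ / cos φ, so h·k = 1.
At 35.2°: h = 0.8514, k = 1.175; principal scales a = 1.175, b = 0.8514.
sin(ω/2) = (a − b)/(a + b) = 0.3232/2.026 = 0.1595, so ω = 2 arcsin(0.1595) ≈ 18.4°.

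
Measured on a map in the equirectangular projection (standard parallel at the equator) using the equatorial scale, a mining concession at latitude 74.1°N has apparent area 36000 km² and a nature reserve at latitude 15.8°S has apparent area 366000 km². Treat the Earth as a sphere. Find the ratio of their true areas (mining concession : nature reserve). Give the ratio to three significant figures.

On the plate carrée, areal scale = h·k = 1 × sec φ, so true area = apparent × cos φ.
True area of mining concession: 36000 × cos(74.1°) = 36000 × 0.2740 = 9863 km².
True area of nature reserve: 366000 × cos(15.8°) = 366000 × 0.9622 = 352200 km².
Ratio = 9863 / 352200 ≈ 0.0280.

0.0280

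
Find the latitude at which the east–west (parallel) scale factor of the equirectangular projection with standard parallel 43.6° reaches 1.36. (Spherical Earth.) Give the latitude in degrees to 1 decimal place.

57.8°

The equidistant cylindrical projection with φ₀ = 43.6° has h = 1 (meridians true) and k = cos φ₀ / cos φ along parallels.
k = cos φ₀ / cos φ = 1.36  ⇒  cos φ = cos 43.6° / 1.36 = 0.5325.
φ = arccos(0.5325) ≈ 57.8°.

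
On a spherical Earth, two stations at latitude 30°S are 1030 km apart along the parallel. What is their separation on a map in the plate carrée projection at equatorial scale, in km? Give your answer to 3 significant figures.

Plate carrée maps x = Rλ, y = Rφ. The meridian scale is h = 1 and the parallel scale is k = 1/cos φ = sec φ.
Along the parallel, k = sec 30° = 1/0.8660 = 1.155.
Map distance = 1030 × 1.155 ≈ 1190 km.

1190 km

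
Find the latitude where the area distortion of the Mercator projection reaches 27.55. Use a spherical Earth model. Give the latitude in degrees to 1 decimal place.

Mercator areal scale is sec²φ.
sec²φ = 27.55  ⇒  cos²φ = 0.03630  ⇒  cos φ = 0.1905.
φ = arccos(0.1905) ≈ 79.0°.

79.0°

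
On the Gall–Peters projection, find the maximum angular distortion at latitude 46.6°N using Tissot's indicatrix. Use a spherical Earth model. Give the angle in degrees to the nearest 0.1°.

The Gall–Peters projection is cylindrical equal-area with φ₀ = 45°. A cylindrical equal-area projection with standard parallel φ₀ has meridian scale h = cos φ / cos φ₀ and parallel scale k = cos φ₀ / cos φ (so areas are preserved, h·k = 1).
At 46.6°: h = 0.9717, k = 1.029; principal scales a = 1.029, b = 0.9717.
sin(ω/2) = (a − b)/(a + b) = 0.05745/2.001 = 0.02871, so ω = 2 arcsin(0.02871) ≈ 3.3°.

3.3°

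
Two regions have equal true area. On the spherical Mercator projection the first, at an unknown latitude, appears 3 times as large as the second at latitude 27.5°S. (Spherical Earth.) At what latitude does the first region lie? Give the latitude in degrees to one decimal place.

On Mercator, (apparent₁)/(apparent₂) = sec²φ₁ / sec²φ₂ when true areas are equal.
cos²φ₂ / cos²φ₁ = 3  ⇒  cos φ₁ = cos 27.5° / √3 = 0.8870/1.732 = 0.5121.
φ₁ = arccos(0.5121) ≈ 59.2°.

59.2°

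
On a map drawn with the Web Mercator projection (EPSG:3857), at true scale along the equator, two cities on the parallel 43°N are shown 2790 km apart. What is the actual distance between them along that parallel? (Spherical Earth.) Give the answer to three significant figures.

The Mercator projection is conformal; its linear scale factor is the same in every direction and equals sec φ = 1/cos φ.
Along the parallel at 43°, map distances are exaggerated by k = sec 43° = 1.367.
True distance = 2790 / 1.367 = 2790 × cos 43° ≈ 2040 km.

2040 km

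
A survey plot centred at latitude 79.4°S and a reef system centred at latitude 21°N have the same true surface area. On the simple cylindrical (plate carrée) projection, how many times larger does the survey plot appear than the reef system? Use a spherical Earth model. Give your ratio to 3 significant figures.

5.08

In the plate carrée (x = Rλ, y = Rφ), meridians are true-scale (h = 1) and parallels are stretched by k = sec φ.
Areal scale at 79.4°: h·k = 1.000 × 5.436 = 5.436.
Areal scale at 21°: h·k = 1.000 × 1.071 = 1.071.
Ratio = 5.436/1.071 ≈ 5.08.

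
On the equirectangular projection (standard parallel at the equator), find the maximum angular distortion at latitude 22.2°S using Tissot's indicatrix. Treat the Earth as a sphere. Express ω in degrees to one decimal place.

4.4°

In the plate carrée (x = Rλ, y = Rφ), meridians are true-scale (h = 1) and parallels are stretched by k = sec φ.
At 22.2°: h = 1.000, k = 1.080; principal scales a = 1.080, b = 1.000.
sin(ω/2) = (a − b)/(a + b) = 0.08006/2.080 = 0.03849, so ω = 2 arcsin(0.03849) ≈ 4.4°.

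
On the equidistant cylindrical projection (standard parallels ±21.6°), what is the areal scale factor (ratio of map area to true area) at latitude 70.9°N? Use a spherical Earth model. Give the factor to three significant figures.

In the equirectangular projection with standard parallel φ₀ = 21.6° (x = Rλ cos φ₀, y = Rφ), meridians are true-scale (h = 1) and the parallel scale is k = cos φ₀ / cos φ.
Areal scale = h·k = 1 × cos φ₀ / cos φ; at 70.9°, h = 1.000, k = 2.841, so h·k = 2.841.

2.84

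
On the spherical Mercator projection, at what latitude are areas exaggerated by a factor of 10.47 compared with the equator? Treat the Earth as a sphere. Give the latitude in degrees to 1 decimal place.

Mercator areal scale is sec²φ.
sec²φ = 10.47  ⇒  cos²φ = 0.09551  ⇒  cos φ = 0.3090.
φ = arccos(0.3090) ≈ 72.0°.

72.0°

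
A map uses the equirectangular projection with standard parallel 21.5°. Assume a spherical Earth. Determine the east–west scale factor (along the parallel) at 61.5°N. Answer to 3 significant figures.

The equidistant cylindrical projection with φ₀ = 21.5° has h = 1 (meridians true) and k = cos φ₀ / cos φ along parallels.
k = cos 21.5° / cos 61.5° = 0.9304/0.4772 = 1.950.

1.95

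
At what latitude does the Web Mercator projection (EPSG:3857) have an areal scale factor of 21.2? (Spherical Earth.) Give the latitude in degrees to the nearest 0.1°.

Mercator areal scale is sec²φ.
sec²φ = 21.2  ⇒  cos²φ = 0.04717  ⇒  cos φ = 0.2172.
φ = arccos(0.2172) ≈ 77.5°.

77.5°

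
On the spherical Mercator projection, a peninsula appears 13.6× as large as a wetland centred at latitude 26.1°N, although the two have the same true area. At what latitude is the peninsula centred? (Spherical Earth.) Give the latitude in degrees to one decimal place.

75.9°

On Mercator, (apparent₁)/(apparent₂) = sec²φ₁ / sec²φ₂ when true areas are equal.
cos²φ₂ / cos²φ₁ = 13.6  ⇒  cos φ₁ = cos 26.1° / √13.6 = 0.8980/3.688 = 0.2435.
φ₁ = arccos(0.2435) ≈ 75.9°.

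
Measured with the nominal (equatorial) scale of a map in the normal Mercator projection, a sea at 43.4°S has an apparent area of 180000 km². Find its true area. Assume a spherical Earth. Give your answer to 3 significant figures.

Mercator is conformal, so the point scale is isotropic: h = k = sec φ = 1/cos φ.
Areal scale = k² = sec²φ = 1/cos²(43.4°) = 1/0.7266² = 1.894.
True area = apparent / (areal scale) = 180000 / 1.894 ≈ 95000 km².

95000 km²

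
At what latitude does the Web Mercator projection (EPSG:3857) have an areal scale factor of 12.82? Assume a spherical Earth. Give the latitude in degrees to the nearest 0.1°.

Mercator areal scale is sec²φ.
sec²φ = 12.82  ⇒  cos²φ = 0.07800  ⇒  cos φ = 0.2793.
φ = arccos(0.2793) ≈ 73.8°.

73.8°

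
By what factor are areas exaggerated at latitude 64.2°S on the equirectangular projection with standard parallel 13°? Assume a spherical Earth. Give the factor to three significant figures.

2.24

With standard parallel φ₀ = 13°, the equirectangular projection gives x = Rλ cos φ₀, y = Rφ, so h = 1 and k = cos 13° / cos φ.
Areal scale = h·k = 1 × cos φ₀ / cos φ; at 64.2°, h = 1.000, k = 2.239, so h·k = 2.239.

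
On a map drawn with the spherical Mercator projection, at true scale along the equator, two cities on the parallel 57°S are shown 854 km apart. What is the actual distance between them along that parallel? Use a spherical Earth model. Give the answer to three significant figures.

The Mercator projection is conformal; its linear scale factor is the same in every direction and equals sec φ = 1/cos φ.
Along the parallel at 57°, map distances are exaggerated by k = sec 57° = 1.836.
True distance = 854 / 1.836 = 854 × cos 57° ≈ 465 km.

465 km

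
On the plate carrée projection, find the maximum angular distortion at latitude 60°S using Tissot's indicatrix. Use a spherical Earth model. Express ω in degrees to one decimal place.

38.9°

Plate carrée maps x = Rλ, y = Rφ. The meridian scale is h = 1 and the parallel scale is k = 1/cos φ = sec φ.
At 60°: h = 1.000, k = 2.000; principal scales a = 2.000, b = 1.000.
sin(ω/2) = (a − b)/(a + b) = 1.0000/3.000 = 0.3333, so ω = 2 arcsin(0.3333) ≈ 38.9°.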